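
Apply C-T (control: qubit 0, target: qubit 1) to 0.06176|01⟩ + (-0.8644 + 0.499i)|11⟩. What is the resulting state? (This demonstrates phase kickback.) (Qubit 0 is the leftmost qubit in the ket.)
0.06176|01⟩ + (-0.9641 - 0.2584i)|11⟩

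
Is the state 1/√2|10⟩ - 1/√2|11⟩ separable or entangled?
Separable

Writing the state as a|00⟩ + b|01⟩ + c|10⟩ + d|11⟩, it is a product state iff ad − bc = 0.
Here (a, b, c, d) = (0, 0, 1/√2, -1/√2): ad − bc = (0)(-1/√2) − (0)(1/√2) = 0, so the state is separable.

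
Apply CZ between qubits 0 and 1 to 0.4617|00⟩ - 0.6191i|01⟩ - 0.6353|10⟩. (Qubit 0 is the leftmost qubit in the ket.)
0.4617|00⟩ - 0.6191i|01⟩ - 0.6353|10⟩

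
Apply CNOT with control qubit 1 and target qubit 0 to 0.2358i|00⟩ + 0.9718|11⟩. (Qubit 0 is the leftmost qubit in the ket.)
0.2358i|00⟩ + 0.9718|01⟩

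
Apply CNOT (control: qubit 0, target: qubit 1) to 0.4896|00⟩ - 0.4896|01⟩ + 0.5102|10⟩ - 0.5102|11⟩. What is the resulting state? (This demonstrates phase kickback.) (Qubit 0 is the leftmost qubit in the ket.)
0.4896|00⟩ - 0.4896|01⟩ - 0.5102|10⟩ + 0.5102|11⟩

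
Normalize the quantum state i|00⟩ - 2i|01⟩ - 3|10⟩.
0.2673i|00⟩ - 0.5345i|01⟩ - 0.8018|10⟩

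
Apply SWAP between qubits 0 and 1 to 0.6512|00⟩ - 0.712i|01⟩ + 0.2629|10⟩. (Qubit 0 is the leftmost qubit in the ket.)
0.6512|00⟩ + 0.2629|01⟩ - 0.712i|10⟩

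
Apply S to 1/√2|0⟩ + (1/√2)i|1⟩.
1/√2|0⟩ - 1/√2|1⟩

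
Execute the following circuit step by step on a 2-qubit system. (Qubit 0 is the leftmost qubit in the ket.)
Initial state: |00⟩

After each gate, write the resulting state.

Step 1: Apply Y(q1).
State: i|01⟩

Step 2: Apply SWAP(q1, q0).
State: i|10⟩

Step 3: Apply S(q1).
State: i|10⟩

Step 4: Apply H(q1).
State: (1/√2)i|10⟩ + (1/√2)i|11⟩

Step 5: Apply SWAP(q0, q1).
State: (1/√2)i|01⟩ + (1/√2)i|11⟩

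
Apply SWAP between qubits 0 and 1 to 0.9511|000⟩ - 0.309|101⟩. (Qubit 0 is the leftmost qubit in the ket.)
0.9511|000⟩ - 0.309|011⟩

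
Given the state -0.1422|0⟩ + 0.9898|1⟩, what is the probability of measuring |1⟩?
0.9797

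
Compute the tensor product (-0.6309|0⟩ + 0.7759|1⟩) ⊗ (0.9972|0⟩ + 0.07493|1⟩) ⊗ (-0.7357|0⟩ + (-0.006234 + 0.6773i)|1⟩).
0.4629|000⟩ + (0.003922 - 0.4261i)|001⟩ + 0.03478|010⟩ + (0.0002947 - 0.03202i)|011⟩ - 0.5692|100⟩ + (-0.004823 + 0.524i)|101⟩ - 0.04277|110⟩ + (-0.0003624 + 0.03938i)|111⟩

amp(|b₁b₂…⟩) = product of the factor amplitudes for bits b₁, b₂, …; only kets whose every factor amplitude is nonzero survive.
|000⟩: (-0.6309)(0.9972)(-0.7357) = 0.4629
|001⟩: (-0.6309)(0.9972)(-0.006234 + 0.6773i) = (0.003922 - 0.4261i)
|010⟩: (-0.6309)(0.07493)(-0.7357) = 0.03478
|011⟩: (-0.6309)(0.07493)(-0.006234 + 0.6773i) = (0.0002947 - 0.03202i)
|100⟩: (0.7759)(0.9972)(-0.7357) = -0.5692
|101⟩: (0.7759)(0.9972)(-0.006234 + 0.6773i) = (-0.004823 + 0.524i)
|110⟩: (0.7759)(0.07493)(-0.7357) = -0.04277
|111⟩: (0.7759)(0.07493)(-0.006234 + 0.6773i) = (-0.0003624 + 0.03938i)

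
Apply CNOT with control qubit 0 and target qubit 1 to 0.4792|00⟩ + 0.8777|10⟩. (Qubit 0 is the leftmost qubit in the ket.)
0.4792|00⟩ + 0.8777|11⟩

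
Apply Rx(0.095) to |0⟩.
0.9989|0⟩ - 0.04748i|1⟩

Rx(0.095) = [[cos(θ/2), −i·sin(θ/2)], [−i·sin(θ/2), cos(θ/2)]]; θ = 0.095, cos(θ/2) ≈ 0.998872, sin(θ/2) ≈ 0.0474821.
With a = amp(|0⟩) = 1 and b = amp(|1⟩) = 0:
new amp(|0⟩) = (0.998872)·a + (-0.0474821i)·b = 0.9989
new amp(|1⟩) = (-0.0474821i)·a + (0.998872)·b = -0.04748i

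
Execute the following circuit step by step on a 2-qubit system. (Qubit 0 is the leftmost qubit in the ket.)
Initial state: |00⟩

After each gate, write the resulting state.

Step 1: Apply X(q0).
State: |10⟩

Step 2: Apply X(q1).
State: |11⟩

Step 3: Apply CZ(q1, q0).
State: -|11⟩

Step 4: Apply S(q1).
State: -i|11⟩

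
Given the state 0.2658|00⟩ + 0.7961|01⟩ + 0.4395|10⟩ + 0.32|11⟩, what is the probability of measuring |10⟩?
0.1932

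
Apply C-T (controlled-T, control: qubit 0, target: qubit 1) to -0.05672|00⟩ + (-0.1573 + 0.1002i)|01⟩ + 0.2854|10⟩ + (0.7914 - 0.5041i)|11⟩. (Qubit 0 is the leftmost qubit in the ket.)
-0.05672|00⟩ + (-0.1573 + 0.1002i)|01⟩ + 0.2854|10⟩ + (0.9161 + 0.2032i)|11⟩

C-T leaves the control-|0⟩ kets |00⟩, |01⟩ unchanged and applies T to qubit 1 on the control-|1⟩ pair (|10⟩, |11⟩).
T = [[1, 0], [0, (1/√2 + (1/√2)i)]].
With a = amp(|10⟩) = 0.2854 and b = amp(|11⟩) = (0.7914 - 0.5041i):
new amp(|10⟩) = (1)·a = 0.2854
new amp(|11⟩) = (1/√2 + (1/√2)i)·b = (0.9161 + 0.2032i)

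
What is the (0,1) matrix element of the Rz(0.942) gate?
0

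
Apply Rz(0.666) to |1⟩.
(0.9451 + 0.3269i)|1⟩

Rz(0.666) = [[e^(−iθ/2), 0], [0, e^(iθ/2)]] with e^(±iθ/2) = cos(θ/2) ± i·sin(θ/2); θ = 0.666, cos(θ/2) ≈ 0.945066, sin(θ/2) ≈ 0.32688.
With a = amp(|0⟩) = 0 and b = amp(|1⟩) = 1:
new amp(|0⟩) = (0.945066 - 0.32688i)·a = 0
new amp(|1⟩) = (0.945066 + 0.32688i)·b = (0.9451 + 0.3269i)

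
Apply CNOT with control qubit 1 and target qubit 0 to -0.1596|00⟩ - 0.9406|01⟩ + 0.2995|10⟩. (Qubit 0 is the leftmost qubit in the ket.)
-0.1596|00⟩ + 0.2995|10⟩ - 0.9406|11⟩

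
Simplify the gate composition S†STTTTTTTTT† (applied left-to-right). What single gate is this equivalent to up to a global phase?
T†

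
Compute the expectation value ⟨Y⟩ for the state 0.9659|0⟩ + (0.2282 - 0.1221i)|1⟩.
-0.2359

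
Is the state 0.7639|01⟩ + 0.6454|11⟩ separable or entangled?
Separable

Writing the state as a|00⟩ + b|01⟩ + c|10⟩ + d|11⟩, it is a product state iff ad − bc = 0.
Here (a, b, c, d) = (0, 0.7639, 0, 0.6454): ad − bc = (0)(0.6454) − (0.7639)(0) = 0, so the state is separable.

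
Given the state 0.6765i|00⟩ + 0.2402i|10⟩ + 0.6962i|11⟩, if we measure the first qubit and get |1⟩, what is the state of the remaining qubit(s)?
0.3261i|0⟩ + 0.9453i|1⟩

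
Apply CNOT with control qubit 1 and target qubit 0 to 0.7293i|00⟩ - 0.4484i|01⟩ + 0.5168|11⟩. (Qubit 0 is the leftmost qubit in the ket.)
0.7293i|00⟩ + 0.5168|01⟩ - 0.4484i|11⟩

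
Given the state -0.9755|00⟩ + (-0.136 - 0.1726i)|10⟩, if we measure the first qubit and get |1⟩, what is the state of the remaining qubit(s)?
(-0.6189 - 0.7855i)|0⟩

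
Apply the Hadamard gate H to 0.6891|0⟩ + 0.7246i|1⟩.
(0.4873 + 0.5124i)|0⟩ + (0.4873 - 0.5124i)|1⟩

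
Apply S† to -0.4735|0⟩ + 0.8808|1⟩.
-0.4735|0⟩ - 0.8808i|1⟩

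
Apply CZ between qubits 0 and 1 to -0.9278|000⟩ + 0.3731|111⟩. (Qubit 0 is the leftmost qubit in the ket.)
-0.9278|000⟩ - 0.3731|111⟩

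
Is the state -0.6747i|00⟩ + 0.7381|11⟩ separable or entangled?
Entangled

Writing the state as a|00⟩ + b|01⟩ + c|10⟩ + d|11⟩, it is a product state iff ad − bc = 0.
Here (a, b, c, d) = (-0.6747i, 0, 0, 0.7381): ad − bc = (-0.6747i)(0.7381) − (0)(0) = -0.498i ≠ 0, so the state is entangled.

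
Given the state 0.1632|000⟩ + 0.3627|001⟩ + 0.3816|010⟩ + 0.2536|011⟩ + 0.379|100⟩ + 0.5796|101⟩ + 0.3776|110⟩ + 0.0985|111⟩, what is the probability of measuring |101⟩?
0.3359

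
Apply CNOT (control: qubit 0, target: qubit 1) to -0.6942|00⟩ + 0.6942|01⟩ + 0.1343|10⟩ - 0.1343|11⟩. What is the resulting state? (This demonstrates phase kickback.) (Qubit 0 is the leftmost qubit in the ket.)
-0.6942|00⟩ + 0.6942|01⟩ - 0.1343|10⟩ + 0.1343|11⟩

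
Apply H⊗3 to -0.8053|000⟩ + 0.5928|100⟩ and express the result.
-0.07513|000⟩ - 0.07513|001⟩ - 0.07513|010⟩ - 0.07513|011⟩ - 0.4943|100⟩ - 0.4943|101⟩ - 0.4943|110⟩ - 0.4943|111⟩

H⊗3 gives amp(|y⟩) = (1/2√2) Σ_x (−1)^(x·y) amp(|x⟩), where x·y is the number of positions in which both x and y have a 1.
|000⟩: (-0.8053 + 0.5928)/(2√2) = -0.07513
|001⟩: (-0.8053 + 0.5928)/(2√2) = -0.07513
|010⟩: (-0.8053 + 0.5928)/(2√2) = -0.07513
|011⟩: (-0.8053 + 0.5928)/(2√2) = -0.07513
|100⟩: (-0.8053 - 0.5928)/(2√2) = -0.4943
|101⟩: (-0.8053 - 0.5928)/(2√2) = -0.4943
|110⟩: (-0.8053 - 0.5928)/(2√2) = -0.4943
|111⟩: (-0.8053 - 0.5928)/(2√2) = -0.4943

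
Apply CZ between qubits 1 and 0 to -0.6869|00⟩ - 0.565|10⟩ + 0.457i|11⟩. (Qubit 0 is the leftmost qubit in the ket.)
-0.6869|00⟩ - 0.565|10⟩ - 0.457i|11⟩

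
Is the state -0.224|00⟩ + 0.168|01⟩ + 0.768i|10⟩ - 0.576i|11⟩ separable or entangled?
Separable

Writing the state as a|00⟩ + b|01⟩ + c|10⟩ + d|11⟩, it is a product state iff ad − bc = 0.
Here (a, b, c, d) = (-0.224, 0.168, 0.768i, -0.576i): ad − bc = (-0.224)(-0.576i) − (0.168)(0.768i) = 0, so the state is separable.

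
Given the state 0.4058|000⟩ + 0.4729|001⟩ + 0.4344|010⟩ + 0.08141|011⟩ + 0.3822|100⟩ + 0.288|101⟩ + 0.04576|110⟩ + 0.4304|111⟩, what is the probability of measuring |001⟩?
0.2236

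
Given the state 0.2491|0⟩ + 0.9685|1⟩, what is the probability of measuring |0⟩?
0.06205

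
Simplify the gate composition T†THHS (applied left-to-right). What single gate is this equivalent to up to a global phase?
S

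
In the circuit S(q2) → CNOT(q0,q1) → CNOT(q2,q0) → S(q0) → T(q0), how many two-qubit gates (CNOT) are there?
2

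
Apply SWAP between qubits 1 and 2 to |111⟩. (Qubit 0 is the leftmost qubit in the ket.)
|111⟩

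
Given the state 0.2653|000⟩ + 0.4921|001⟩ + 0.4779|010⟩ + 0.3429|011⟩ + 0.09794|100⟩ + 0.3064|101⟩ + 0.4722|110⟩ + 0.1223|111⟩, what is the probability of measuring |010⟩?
0.2284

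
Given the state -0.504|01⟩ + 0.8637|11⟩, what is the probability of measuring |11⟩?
0.746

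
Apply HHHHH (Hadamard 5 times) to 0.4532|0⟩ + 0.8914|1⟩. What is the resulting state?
0.9508|0⟩ - 0.3099|1⟩

H² = I, so H^5 = H: a single Hadamard. With (a, b) = (0.4532, 0.8914), H gives ((a + b)/√2, (a − b)/√2) = (0.9508, -0.3099).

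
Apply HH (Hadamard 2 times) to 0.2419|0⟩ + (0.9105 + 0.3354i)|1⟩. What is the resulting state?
0.2419|0⟩ + (0.9105 + 0.3354i)|1⟩

H² = I, so an even number of Hadamards cancels: H^2 = I and the state is unchanged.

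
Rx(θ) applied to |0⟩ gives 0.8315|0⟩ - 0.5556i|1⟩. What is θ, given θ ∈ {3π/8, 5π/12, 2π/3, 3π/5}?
3π/8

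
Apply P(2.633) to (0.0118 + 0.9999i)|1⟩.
(-0.4972 - 0.8676i)|1⟩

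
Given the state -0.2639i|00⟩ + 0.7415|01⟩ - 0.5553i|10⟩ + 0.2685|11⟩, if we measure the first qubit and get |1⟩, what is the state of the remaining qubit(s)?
-0.9003i|0⟩ + 0.4353|1⟩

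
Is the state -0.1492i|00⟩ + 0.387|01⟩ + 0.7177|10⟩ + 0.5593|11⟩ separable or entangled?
Entangled

Writing the state as a|00⟩ + b|01⟩ + c|10⟩ + d|11⟩, it is a product state iff ad − bc = 0.
Here (a, b, c, d) = (-0.1492i, 0.387, 0.7177, 0.5593): ad − bc = (-0.1492i)(0.5593) − (0.387)(0.7177) = (-0.2777 - 0.08345i) ≠ 0, so the state is entangled.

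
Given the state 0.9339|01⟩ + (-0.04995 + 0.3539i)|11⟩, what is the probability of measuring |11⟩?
0.1277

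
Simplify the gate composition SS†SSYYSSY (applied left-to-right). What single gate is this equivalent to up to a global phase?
Y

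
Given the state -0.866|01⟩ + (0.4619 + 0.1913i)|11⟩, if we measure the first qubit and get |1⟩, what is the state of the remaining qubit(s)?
(0.9239 + 0.3826i)|1⟩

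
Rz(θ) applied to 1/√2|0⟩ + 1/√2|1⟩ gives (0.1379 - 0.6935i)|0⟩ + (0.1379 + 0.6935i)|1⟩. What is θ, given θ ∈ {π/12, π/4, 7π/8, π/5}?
7π/8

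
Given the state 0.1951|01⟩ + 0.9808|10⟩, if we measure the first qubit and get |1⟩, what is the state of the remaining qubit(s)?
|0⟩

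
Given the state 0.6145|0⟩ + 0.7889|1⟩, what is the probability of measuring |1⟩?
0.6224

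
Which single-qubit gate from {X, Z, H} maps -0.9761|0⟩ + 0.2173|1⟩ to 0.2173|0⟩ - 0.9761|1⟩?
X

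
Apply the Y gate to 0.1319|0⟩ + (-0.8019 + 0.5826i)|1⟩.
(0.5826 + 0.8019i)|0⟩ + 0.1319i|1⟩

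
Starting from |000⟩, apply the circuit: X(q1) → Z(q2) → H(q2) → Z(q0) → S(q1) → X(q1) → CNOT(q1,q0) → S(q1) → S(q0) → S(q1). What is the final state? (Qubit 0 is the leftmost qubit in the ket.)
(1/√2)i|000⟩ + (1/√2)i|001⟩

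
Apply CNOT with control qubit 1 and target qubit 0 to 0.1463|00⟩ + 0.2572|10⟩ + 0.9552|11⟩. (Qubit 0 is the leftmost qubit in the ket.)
0.1463|00⟩ + 0.9552|01⟩ + 0.2572|10⟩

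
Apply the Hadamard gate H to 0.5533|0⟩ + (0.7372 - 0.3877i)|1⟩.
(0.9125 - 0.2741i)|0⟩ + (-0.13 + 0.2741i)|1⟩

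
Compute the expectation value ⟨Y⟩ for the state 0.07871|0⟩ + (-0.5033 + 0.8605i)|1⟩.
0.1355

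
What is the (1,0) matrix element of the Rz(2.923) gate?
0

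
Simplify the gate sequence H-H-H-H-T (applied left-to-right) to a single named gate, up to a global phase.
T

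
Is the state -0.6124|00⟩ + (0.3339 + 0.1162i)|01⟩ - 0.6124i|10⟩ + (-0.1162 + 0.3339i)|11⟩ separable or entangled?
Separable

Writing the state as a|00⟩ + b|01⟩ + c|10⟩ + d|11⟩, it is a product state iff ad − bc = 0.
Here (a, b, c, d) = (-0.6124, (0.3339 + 0.1162i), -0.6124i, (-0.1162 + 0.3339i)): ad − bc = (-0.6124)(-0.1162 + 0.3339i) − (0.3339 + 0.1162i)(-0.6124i) = 0, so the state is separable.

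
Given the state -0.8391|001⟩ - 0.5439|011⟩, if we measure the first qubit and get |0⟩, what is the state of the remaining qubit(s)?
-0.8391|01⟩ - 0.5439|11⟩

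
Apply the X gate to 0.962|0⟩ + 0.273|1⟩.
0.273|0⟩ + 0.962|1⟩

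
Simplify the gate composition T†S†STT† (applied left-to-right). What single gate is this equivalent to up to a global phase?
T†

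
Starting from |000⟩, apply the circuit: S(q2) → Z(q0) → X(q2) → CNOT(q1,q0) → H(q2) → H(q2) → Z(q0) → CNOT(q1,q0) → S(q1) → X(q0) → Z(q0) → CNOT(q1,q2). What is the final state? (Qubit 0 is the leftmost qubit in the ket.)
-|101⟩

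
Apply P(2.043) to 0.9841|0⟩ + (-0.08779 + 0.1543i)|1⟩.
0.9841|0⟩ + (-0.09748 - 0.1484i)|1⟩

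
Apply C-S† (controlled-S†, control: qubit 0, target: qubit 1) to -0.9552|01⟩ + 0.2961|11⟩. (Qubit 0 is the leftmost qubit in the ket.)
-0.9552|01⟩ - 0.2961i|11⟩

C-S† leaves the control-|0⟩ kets |00⟩, |01⟩ unchanged and applies S† to qubit 1 on the control-|1⟩ pair (|10⟩, |11⟩).
S† = [[1, 0], [0, -i]].
With a = amp(|10⟩) = 0 and b = amp(|11⟩) = 0.2961:
new amp(|10⟩) = (1)·a = 0
new amp(|11⟩) = (-i)·b = -0.2961i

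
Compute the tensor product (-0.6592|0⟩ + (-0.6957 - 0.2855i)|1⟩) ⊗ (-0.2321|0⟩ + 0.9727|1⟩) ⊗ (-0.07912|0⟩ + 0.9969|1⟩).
-0.01211|000⟩ + 0.1525|001⟩ + 0.05073|010⟩ - 0.6392|011⟩ + (-0.01278 - 0.005243i)|100⟩ + (0.161 + 0.06606i)|101⟩ + (0.05354 + 0.02197i)|110⟩ + (-0.6746 - 0.2768i)|111⟩

amp(|b₁b₂…⟩) = product of the factor amplitudes for bits b₁, b₂, …; only kets whose every factor amplitude is nonzero survive.
|000⟩: (-0.6592)(-0.2321)(-0.07912) = -0.01211
|001⟩: (-0.6592)(-0.2321)(0.9969) = 0.1525
|010⟩: (-0.6592)(0.9727)(-0.07912) = 0.05073
|011⟩: (-0.6592)(0.9727)(0.9969) = -0.6392
|100⟩: (-0.6957 - 0.2855i)(-0.2321)(-0.07912) = (-0.01278 - 0.005243i)
|101⟩: (-0.6957 - 0.2855i)(-0.2321)(0.9969) = (0.161 + 0.06606i)
|110⟩: (-0.6957 - 0.2855i)(0.9727)(-0.07912) = (0.05354 + 0.02197i)
|111⟩: (-0.6957 - 0.2855i)(0.9727)(0.9969) = (-0.6746 - 0.2768i)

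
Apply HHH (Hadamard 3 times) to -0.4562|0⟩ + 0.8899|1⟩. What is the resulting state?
0.3067|0⟩ - 0.9518|1⟩

H² = I, so H^3 = H: a single Hadamard. With (a, b) = (-0.4562, 0.8899), H gives ((a + b)/√2, (a − b)/√2) = (0.3067, -0.9518).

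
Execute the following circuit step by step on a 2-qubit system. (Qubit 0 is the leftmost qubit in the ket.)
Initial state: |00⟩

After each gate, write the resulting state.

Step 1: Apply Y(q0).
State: i|10⟩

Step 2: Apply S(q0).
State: -|10⟩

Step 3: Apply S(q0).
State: -i|10⟩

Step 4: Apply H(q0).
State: -(1/√2)i|00⟩ + (1/√2)i|10⟩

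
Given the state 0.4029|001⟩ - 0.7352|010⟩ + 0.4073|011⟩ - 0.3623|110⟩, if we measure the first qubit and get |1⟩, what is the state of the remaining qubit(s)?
-|10⟩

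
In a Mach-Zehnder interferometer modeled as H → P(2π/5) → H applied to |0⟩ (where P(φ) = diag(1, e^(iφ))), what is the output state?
(0.6545 + 0.4755i)|0⟩ + (0.3455 - 0.4755i)|1⟩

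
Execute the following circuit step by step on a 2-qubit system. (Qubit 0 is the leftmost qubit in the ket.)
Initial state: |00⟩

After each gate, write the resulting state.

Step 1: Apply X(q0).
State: |10⟩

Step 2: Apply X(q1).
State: |11⟩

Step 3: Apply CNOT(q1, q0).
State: |01⟩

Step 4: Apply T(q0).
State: |01⟩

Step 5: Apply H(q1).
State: 1/√2|00⟩ - 1/√2|01⟩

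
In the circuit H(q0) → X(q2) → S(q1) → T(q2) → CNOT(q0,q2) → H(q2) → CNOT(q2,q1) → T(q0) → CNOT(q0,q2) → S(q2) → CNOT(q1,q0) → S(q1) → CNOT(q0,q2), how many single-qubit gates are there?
8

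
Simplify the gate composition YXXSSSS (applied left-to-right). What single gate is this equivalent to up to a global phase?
Y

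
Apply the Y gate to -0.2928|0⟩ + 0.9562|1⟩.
-0.9562i|0⟩ - 0.2928i|1⟩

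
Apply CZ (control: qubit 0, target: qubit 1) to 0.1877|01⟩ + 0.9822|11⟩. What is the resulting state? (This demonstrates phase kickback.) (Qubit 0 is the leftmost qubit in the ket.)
0.1877|01⟩ - 0.9822|11⟩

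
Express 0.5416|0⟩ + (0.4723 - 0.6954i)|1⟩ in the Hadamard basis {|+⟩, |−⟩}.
(0.7169 - 0.4917i)|+⟩ + (0.049 + 0.4917i)|−⟩

With |ψ⟩ = α|0⟩ + β|1⟩, the Hadamard-basis coefficients are ⟨+|ψ⟩ = (α + β)/√2 and ⟨−|ψ⟩ = (α − β)/√2.
Here α = 0.5416, β = (0.4723 - 0.6954i): (α + β)/√2 = (0.7169 - 0.4917i), (α − β)/√2 = (0.049 + 0.4917i).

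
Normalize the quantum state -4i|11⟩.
-i|11⟩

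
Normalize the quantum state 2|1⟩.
|1⟩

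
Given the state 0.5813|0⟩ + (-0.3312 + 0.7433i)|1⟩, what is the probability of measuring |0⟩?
0.3379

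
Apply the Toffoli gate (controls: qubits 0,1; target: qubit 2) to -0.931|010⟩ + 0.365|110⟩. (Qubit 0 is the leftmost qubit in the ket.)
-0.931|010⟩ + 0.365|111⟩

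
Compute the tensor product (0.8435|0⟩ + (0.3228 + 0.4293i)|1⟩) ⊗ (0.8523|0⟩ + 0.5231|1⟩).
0.7189|00⟩ + 0.4412|01⟩ + (0.2751 + 0.3659i)|10⟩ + (0.1689 + 0.2246i)|11⟩

amp(|b₁b₂…⟩) = product of the factor amplitudes for bits b₁, b₂, …; only kets whose every factor amplitude is nonzero survive.
|00⟩: (0.8435)(0.8523) = 0.7189
|01⟩: (0.8435)(0.5231) = 0.4412
|10⟩: (0.3228 + 0.4293i)(0.8523) = (0.2751 + 0.3659i)
|11⟩: (0.3228 + 0.4293i)(0.5231) = (0.1689 + 0.2246i)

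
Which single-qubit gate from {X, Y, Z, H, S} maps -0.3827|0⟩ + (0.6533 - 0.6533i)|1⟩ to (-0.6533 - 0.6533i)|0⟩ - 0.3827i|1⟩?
Y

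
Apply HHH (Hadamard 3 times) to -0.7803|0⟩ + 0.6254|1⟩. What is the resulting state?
-0.1095|0⟩ - 0.994|1⟩

H² = I, so H^3 = H: a single Hadamard. With (a, b) = (-0.7803, 0.6254), H gives ((a + b)/√2, (a − b)/√2) = (-0.1095, -0.994).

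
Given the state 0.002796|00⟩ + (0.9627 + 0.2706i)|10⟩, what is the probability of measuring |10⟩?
1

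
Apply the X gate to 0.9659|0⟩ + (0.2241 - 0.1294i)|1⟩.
(0.2241 - 0.1294i)|0⟩ + 0.9659|1⟩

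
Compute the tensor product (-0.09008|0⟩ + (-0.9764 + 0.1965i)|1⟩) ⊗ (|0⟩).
-0.09008|00⟩ + (-0.9764 + 0.1965i)|10⟩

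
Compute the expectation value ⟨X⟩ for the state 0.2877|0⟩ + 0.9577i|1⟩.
0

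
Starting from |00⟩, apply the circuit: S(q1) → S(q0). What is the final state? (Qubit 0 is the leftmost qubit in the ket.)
|00⟩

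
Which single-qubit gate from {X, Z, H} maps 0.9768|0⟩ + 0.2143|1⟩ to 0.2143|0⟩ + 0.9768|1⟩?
X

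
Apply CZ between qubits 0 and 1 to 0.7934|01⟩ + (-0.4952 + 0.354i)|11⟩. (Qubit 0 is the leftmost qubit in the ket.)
0.7934|01⟩ + (0.4952 - 0.354i)|11⟩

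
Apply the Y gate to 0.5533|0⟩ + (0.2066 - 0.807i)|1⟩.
(-0.807 - 0.2066i)|0⟩ + 0.5533i|1⟩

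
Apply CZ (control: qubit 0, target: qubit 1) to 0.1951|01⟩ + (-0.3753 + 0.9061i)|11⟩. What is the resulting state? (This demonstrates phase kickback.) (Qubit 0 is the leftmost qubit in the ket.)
0.1951|01⟩ + (0.3753 - 0.9061i)|11⟩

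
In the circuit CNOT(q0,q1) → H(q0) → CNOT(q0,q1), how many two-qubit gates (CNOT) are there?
2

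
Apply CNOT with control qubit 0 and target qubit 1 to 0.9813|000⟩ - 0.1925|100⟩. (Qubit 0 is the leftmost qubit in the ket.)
0.9813|000⟩ - 0.1925|110⟩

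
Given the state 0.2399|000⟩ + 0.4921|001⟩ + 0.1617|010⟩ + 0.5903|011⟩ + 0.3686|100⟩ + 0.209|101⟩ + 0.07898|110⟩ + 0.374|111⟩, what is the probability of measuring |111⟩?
0.1399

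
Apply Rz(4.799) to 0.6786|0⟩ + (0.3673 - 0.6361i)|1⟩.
(-0.5002 - 0.4586i)|0⟩ + (0.1592 + 0.7171i)|1⟩

Rz(4.799) = [[e^(−iθ/2), 0], [0, e^(iθ/2)]] with e^(±iθ/2) = cos(θ/2) ± i·sin(θ/2); θ = 4.799, cos(θ/2) ≈ -0.737056, sin(θ/2) ≈ 0.675832.
With a = amp(|0⟩) = 0.6786 and b = amp(|1⟩) = (0.3673 - 0.6361i):
new amp(|0⟩) = (-0.737056 - 0.675832i)·a = (-0.5002 - 0.4586i)
new amp(|1⟩) = (-0.737056 + 0.675832i)·b = (0.1592 + 0.7171i)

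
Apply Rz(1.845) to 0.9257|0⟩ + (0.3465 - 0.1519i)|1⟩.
(0.559 - 0.7379i)|0⟩ + (0.3303 + 0.1845i)|1⟩

Rz(1.845) = [[e^(−iθ/2), 0], [0, e^(iθ/2)]] with e^(±iθ/2) = cos(θ/2) ± i·sin(θ/2); θ = 1.845, cos(θ/2) ≈ 0.603829, sin(θ/2) ≈ 0.797114.
With a = amp(|0⟩) = 0.9257 and b = amp(|1⟩) = (0.3465 - 0.1519i):
new amp(|0⟩) = (0.603829 - 0.797114i)·a = (0.559 - 0.7379i)
new amp(|1⟩) = (0.603829 + 0.797114i)·b = (0.3303 + 0.1845i)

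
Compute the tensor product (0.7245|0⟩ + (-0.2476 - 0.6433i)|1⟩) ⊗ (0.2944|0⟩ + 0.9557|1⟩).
0.2133|00⟩ + 0.6924|01⟩ + (-0.07289 - 0.1894i)|10⟩ + (-0.2366 - 0.6148i)|11⟩

amp(|b₁b₂…⟩) = product of the factor amplitudes for bits b₁, b₂, …; only kets whose every factor amplitude is nonzero survive.
|00⟩: (0.7245)(0.2944) = 0.2133
|01⟩: (0.7245)(0.9557) = 0.6924
|10⟩: (-0.2476 - 0.6433i)(0.2944) = (-0.07289 - 0.1894i)
|11⟩: (-0.2476 - 0.6433i)(0.9557) = (-0.2366 - 0.6148i)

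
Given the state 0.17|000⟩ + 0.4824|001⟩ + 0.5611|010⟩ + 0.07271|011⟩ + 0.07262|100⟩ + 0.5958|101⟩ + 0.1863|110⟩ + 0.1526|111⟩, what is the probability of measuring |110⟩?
0.03471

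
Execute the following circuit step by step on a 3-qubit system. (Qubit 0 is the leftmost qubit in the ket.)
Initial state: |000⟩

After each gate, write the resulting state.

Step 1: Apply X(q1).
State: |010⟩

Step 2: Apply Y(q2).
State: i|011⟩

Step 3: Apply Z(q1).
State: -i|011⟩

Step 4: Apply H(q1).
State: -(1/√2)i|001⟩ + (1/√2)i|011⟩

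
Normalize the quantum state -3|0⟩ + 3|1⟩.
-1/√2|0⟩ + 1/√2|1⟩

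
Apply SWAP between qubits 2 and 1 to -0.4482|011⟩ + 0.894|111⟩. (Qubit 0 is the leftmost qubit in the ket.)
-0.4482|011⟩ + 0.894|111⟩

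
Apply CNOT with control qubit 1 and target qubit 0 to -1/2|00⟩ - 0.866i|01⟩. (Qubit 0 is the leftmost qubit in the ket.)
-1/2|00⟩ - 0.866i|11⟩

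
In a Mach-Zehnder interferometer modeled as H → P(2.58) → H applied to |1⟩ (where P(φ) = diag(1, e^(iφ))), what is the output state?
(0.9232 - 0.2663i)|0⟩ + (0.0768 + 0.2663i)|1⟩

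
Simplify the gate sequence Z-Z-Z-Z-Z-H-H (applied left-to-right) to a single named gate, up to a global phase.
Z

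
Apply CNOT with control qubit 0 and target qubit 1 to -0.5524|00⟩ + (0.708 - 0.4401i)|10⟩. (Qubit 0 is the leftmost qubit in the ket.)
-0.5524|00⟩ + (0.708 - 0.4401i)|11⟩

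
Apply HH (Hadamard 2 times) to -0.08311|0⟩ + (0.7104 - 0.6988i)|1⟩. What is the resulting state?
-0.08311|0⟩ + (0.7104 - 0.6988i)|1⟩

H² = I, so an even number of Hadamards cancels: H^2 = I and the state is unchanged.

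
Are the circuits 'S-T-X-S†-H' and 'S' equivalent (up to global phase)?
No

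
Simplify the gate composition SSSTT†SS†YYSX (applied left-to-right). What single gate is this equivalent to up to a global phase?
X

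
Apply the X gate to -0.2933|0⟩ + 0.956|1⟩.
0.956|0⟩ - 0.2933|1⟩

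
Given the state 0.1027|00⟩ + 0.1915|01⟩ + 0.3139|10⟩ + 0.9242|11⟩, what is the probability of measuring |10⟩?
0.09853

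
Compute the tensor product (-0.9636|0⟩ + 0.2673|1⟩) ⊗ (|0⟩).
-0.9636|00⟩ + 0.2673|10⟩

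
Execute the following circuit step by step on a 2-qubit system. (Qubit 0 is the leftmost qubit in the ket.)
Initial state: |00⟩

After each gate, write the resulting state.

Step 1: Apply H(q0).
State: 1/√2|00⟩ + 1/√2|10⟩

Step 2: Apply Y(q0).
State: -(1/√2)i|00⟩ + (1/√2)i|10⟩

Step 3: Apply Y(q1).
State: 1/√2|01⟩ - 1/√2|11⟩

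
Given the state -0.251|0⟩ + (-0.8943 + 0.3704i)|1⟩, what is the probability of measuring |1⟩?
0.937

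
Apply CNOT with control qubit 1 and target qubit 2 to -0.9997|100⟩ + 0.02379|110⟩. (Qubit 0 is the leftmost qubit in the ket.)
-0.9997|100⟩ + 0.02379|111⟩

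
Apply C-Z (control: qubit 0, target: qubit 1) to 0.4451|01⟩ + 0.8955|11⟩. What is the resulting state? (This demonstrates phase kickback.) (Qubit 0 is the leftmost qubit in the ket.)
0.4451|01⟩ - 0.8955|11⟩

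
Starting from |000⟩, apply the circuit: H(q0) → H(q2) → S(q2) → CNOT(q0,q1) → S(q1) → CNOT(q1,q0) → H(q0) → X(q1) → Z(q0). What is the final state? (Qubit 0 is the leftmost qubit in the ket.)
(1/√8)i|000⟩ - 1/√8|001⟩ + 1/√8|010⟩ + (1/√8)i|011⟩ - (1/√8)i|100⟩ + 1/√8|101⟩ - 1/√8|110⟩ - (1/√8)i|111⟩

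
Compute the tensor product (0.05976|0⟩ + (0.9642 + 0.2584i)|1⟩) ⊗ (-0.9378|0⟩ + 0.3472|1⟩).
-0.05604|00⟩ + 0.02075|01⟩ + (-0.9042 - 0.2423i)|10⟩ + (0.3348 + 0.08972i)|11⟩

amp(|b₁b₂…⟩) = product of the factor amplitudes for bits b₁, b₂, …; only kets whose every factor amplitude is nonzero survive.
|00⟩: (0.05976)(-0.9378) = -0.05604
|01⟩: (0.05976)(0.3472) = 0.02075
|10⟩: (0.9642 + 0.2584i)(-0.9378) = (-0.9042 - 0.2423i)
|11⟩: (0.9642 + 0.2584i)(0.3472) = (0.3348 + 0.08972i)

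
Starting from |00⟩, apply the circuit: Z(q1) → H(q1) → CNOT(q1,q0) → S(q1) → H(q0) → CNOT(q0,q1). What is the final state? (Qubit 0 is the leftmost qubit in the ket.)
1/2|00⟩ + (1/2)i|01⟩ - (1/2)i|10⟩ + 1/2|11⟩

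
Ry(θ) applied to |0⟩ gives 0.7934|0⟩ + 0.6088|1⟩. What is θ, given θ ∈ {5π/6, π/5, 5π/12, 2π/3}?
5π/12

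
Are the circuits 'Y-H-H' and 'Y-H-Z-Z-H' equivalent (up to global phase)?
Yes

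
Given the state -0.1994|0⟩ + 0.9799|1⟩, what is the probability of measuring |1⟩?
0.9602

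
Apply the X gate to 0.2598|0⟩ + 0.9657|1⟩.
0.9657|0⟩ + 0.2598|1⟩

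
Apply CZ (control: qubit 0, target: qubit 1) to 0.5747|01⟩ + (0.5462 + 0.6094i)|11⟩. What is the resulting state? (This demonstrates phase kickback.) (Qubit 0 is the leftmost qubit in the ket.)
0.5747|01⟩ + (-0.5462 - 0.6094i)|11⟩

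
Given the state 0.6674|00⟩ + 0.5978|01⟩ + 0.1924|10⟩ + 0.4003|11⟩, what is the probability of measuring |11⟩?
0.1602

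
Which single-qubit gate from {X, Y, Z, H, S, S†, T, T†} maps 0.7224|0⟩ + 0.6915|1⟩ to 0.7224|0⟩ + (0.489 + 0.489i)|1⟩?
T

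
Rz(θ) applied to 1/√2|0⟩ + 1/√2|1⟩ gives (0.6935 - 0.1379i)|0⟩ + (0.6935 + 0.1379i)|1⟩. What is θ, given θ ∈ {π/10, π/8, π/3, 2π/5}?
π/8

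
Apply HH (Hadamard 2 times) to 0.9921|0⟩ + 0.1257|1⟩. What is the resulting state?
0.9921|0⟩ + 0.1257|1⟩

H² = I, so an even number of Hadamards cancels: H^2 = I and the state is unchanged.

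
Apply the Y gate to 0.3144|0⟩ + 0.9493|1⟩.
-0.9493i|0⟩ + 0.3144i|1⟩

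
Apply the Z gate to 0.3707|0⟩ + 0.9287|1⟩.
0.3707|0⟩ - 0.9287|1⟩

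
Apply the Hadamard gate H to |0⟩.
1/√2|0⟩ + 1/√2|1⟩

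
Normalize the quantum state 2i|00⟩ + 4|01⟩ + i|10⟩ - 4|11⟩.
0.3288i|00⟩ + 0.6576|01⟩ + 0.1644i|10⟩ - 0.6576|11⟩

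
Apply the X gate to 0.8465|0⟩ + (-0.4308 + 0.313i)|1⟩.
(-0.4308 + 0.313i)|0⟩ + 0.8465|1⟩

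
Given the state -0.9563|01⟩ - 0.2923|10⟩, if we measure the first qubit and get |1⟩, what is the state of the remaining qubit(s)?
-|0⟩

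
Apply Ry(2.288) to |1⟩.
-0.9103|0⟩ + 0.414|1⟩

Ry(2.288) = [[cos(θ/2), −sin(θ/2)], [sin(θ/2), cos(θ/2)]]; θ = 2.288, cos(θ/2) ≈ 0.413957, sin(θ/2) ≈ 0.910297.
With a = amp(|0⟩) = 0 and b = amp(|1⟩) = 1:
new amp(|0⟩) = (0.413957)·a + (-0.910297)·b = -0.9103
new amp(|1⟩) = (0.910297)·a + (0.413957)·b = 0.414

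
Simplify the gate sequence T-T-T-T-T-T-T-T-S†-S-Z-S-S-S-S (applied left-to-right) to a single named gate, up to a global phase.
Z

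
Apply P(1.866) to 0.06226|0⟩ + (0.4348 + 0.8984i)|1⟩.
0.06226|0⟩ + (-0.986 + 0.1546i)|1⟩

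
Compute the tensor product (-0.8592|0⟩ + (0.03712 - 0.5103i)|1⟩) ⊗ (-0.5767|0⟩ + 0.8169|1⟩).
0.4955|00⟩ - 0.7019|01⟩ + (-0.02141 + 0.2943i)|10⟩ + (0.03032 - 0.4169i)|11⟩

amp(|b₁b₂…⟩) = product of the factor amplitudes for bits b₁, b₂, …; only kets whose every factor amplitude is nonzero survive.
|00⟩: (-0.8592)(-0.5767) = 0.4955
|01⟩: (-0.8592)(0.8169) = -0.7019
|10⟩: (0.03712 - 0.5103i)(-0.5767) = (-0.02141 + 0.2943i)
|11⟩: (0.03712 - 0.5103i)(0.8169) = (0.03032 - 0.4169i)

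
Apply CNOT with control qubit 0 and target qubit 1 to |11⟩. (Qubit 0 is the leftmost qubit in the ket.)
|10⟩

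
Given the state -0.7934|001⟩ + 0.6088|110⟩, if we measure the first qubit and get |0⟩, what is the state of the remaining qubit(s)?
-|01⟩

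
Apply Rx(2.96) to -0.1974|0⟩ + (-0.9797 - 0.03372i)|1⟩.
(-0.05148 + 0.9757i)|0⟩ + (-0.08883 + 0.1935i)|1⟩

Rx(2.96) = [[cos(θ/2), −i·sin(θ/2)], [−i·sin(θ/2), cos(θ/2)]]; θ = 2.96, cos(θ/2) ≈ 0.0906716, sin(θ/2) ≈ 0.995881.
With a = amp(|0⟩) = -0.1974 and b = amp(|1⟩) = (-0.9797 - 0.03372i):
new amp(|0⟩) = (0.0906716)·a + (-0.995881i)·b = (-0.05148 + 0.9757i)
new amp(|1⟩) = (-0.995881i)·a + (0.0906716)·b = (-0.08883 + 0.1935i)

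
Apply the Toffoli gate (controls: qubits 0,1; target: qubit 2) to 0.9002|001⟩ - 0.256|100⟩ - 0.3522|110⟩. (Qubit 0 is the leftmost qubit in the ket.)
0.9002|001⟩ - 0.256|100⟩ - 0.3522|111⟩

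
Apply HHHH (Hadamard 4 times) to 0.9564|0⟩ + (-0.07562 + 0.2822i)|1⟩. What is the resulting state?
0.9564|0⟩ + (-0.07562 + 0.2822i)|1⟩

H² = I, so an even number of Hadamards cancels: H^4 = I and the state is unchanged.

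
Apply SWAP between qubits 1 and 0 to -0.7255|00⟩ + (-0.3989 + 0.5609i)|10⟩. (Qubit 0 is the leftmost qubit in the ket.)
-0.7255|00⟩ + (-0.3989 + 0.5609i)|01⟩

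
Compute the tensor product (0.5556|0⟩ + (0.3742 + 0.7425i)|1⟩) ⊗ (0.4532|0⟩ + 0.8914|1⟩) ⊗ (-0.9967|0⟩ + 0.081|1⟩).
-0.251|000⟩ + 0.0204|001⟩ - 0.4936|010⟩ + 0.04012|011⟩ + (-0.169 - 0.3354i)|100⟩ + (0.01374 + 0.02726i)|101⟩ + (-0.3325 - 0.6597i)|110⟩ + (0.02702 + 0.05361i)|111⟩

amp(|b₁b₂…⟩) = product of the factor amplitudes for bits b₁, b₂, …; only kets whose every factor amplitude is nonzero survive.
|000⟩: (0.5556)(0.4532)(-0.9967) = -0.251
|001⟩: (0.5556)(0.4532)(0.081) = 0.0204
|010⟩: (0.5556)(0.8914)(-0.9967) = -0.4936
|011⟩: (0.5556)(0.8914)(0.081) = 0.04012
|100⟩: (0.3742 + 0.7425i)(0.4532)(-0.9967) = (-0.169 - 0.3354i)
|101⟩: (0.3742 + 0.7425i)(0.4532)(0.081) = (0.01374 + 0.02726i)
|110⟩: (0.3742 + 0.7425i)(0.8914)(-0.9967) = (-0.3325 - 0.6597i)
|111⟩: (0.3742 + 0.7425i)(0.8914)(0.081) = (0.02702 + 0.05361i)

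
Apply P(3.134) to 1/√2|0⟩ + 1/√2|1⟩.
1/√2|0⟩ + (-0.7071 + 0.005369i)|1⟩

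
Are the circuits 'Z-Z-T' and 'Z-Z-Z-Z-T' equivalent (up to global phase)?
Yes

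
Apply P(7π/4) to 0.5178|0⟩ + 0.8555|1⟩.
0.5178|0⟩ + (0.6049 - 0.6049i)|1⟩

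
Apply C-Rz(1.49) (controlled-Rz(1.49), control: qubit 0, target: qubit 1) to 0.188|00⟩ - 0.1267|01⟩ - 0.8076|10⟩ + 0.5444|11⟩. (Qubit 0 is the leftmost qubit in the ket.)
0.188|00⟩ - 0.1267|01⟩ + (-0.5937 + 0.5475i)|10⟩ + (0.4002 + 0.3691i)|11⟩

C-Rz(1.49) leaves the control-|0⟩ kets |00⟩, |01⟩ unchanged and applies Rz(1.49) to qubit 1 on the control-|1⟩ pair (|10⟩, |11⟩).
Rz(1.49) = [[e^(−iθ/2), 0], [0, e^(iθ/2)]] with e^(±iθ/2) = cos(θ/2) ± i·sin(θ/2); θ = 1.49, cos(θ/2) ≈ 0.735088, sin(θ/2) ≈ 0.677972.
With a = amp(|10⟩) = -0.8076 and b = amp(|11⟩) = 0.5444:
new amp(|10⟩) = (0.735088 - 0.677972i)·a = (-0.5937 + 0.5475i)
new amp(|11⟩) = (0.735088 + 0.677972i)·b = (0.4002 + 0.3691i)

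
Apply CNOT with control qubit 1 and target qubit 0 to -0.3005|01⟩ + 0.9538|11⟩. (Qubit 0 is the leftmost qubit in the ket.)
0.9538|01⟩ - 0.3005|11⟩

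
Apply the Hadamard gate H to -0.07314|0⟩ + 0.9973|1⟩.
0.6535|0⟩ - 0.7569|1⟩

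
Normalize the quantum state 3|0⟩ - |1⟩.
0.9487|0⟩ - 0.3162|1⟩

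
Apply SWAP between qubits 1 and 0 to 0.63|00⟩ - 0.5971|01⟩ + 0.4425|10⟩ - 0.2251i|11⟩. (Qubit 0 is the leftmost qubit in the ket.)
0.63|00⟩ + 0.4425|01⟩ - 0.5971|10⟩ - 0.2251i|11⟩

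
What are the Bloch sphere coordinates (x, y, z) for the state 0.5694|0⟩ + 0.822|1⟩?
(0.9361, 0, -0.3515)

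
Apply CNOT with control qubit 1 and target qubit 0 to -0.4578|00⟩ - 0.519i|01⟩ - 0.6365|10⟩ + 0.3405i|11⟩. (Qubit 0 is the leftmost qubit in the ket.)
-0.4578|00⟩ + 0.3405i|01⟩ - 0.6365|10⟩ - 0.519i|11⟩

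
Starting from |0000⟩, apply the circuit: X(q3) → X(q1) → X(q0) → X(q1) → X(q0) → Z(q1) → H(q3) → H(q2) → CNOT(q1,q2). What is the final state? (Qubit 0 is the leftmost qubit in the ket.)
1/2|0000⟩ - 1/2|0001⟩ + 1/2|0010⟩ - 1/2|0011⟩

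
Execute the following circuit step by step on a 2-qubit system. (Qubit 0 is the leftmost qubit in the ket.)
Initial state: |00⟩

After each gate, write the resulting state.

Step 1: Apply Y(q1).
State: i|01⟩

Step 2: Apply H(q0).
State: (1/√2)i|01⟩ + (1/√2)i|11⟩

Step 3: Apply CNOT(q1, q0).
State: (1/√2)i|01⟩ + (1/√2)i|11⟩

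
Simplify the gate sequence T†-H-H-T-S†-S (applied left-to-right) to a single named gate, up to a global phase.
I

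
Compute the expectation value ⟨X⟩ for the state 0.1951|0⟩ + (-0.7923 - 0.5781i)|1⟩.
-0.3092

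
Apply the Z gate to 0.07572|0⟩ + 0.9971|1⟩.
0.07572|0⟩ - 0.9971|1⟩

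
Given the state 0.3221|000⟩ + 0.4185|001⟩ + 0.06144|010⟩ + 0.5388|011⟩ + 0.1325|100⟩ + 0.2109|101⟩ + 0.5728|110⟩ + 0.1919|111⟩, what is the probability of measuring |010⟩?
0.003775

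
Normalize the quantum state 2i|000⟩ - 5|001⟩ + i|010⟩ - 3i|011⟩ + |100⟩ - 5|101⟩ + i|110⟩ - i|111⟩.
0.2443i|000⟩ - 0.6108|001⟩ + 0.1222i|010⟩ - 0.3665i|011⟩ + 0.1222|100⟩ - 0.6108|101⟩ + 0.1222i|110⟩ - 0.1222i|111⟩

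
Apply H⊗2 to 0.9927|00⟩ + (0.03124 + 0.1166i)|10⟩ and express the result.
(0.512 + 0.0583i)|00⟩ + (0.512 + 0.0583i)|01⟩ + (0.4807 - 0.0583i)|10⟩ + (0.4807 - 0.0583i)|11⟩

H⊗2 gives amp(|y⟩) = (1/2) Σ_x (−1)^(x·y) amp(|x⟩), where x·y is the number of positions in which both x and y have a 1.
|00⟩: (0.9927 + (0.03124 + 0.1166i))/2 = (0.512 + 0.0583i)
|01⟩: (0.9927 + (0.03124 + 0.1166i))/2 = (0.512 + 0.0583i)
|10⟩: (0.9927 - (0.03124 + 0.1166i))/2 = (0.4807 - 0.0583i)
|11⟩: (0.9927 - (0.03124 + 0.1166i))/2 = (0.4807 - 0.0583i)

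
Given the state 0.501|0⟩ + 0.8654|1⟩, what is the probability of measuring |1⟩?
0.7489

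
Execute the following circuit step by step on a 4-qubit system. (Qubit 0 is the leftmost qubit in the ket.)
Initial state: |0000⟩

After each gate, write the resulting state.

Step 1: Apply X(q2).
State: |0010⟩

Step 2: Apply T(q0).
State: |0010⟩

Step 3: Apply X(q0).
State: |1010⟩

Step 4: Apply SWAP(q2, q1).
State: |1100⟩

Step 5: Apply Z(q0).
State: -|1100⟩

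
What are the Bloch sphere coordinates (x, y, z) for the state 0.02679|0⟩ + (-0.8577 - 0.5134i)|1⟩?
(-0.04596, -0.02751, -0.9985)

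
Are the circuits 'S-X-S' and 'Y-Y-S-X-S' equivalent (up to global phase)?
Yes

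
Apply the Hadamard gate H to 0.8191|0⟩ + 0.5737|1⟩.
0.9849|0⟩ + 0.1735|1⟩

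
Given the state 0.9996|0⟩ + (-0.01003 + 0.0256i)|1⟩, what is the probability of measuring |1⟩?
0.000756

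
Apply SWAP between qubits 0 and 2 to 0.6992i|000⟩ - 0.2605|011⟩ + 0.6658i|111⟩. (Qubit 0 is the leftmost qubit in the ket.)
0.6992i|000⟩ - 0.2605|110⟩ + 0.6658i|111⟩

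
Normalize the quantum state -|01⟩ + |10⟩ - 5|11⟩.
-0.1925|01⟩ + 0.1925|10⟩ - 0.9623|11⟩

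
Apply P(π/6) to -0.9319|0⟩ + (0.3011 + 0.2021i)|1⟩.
-0.9319|0⟩ + (0.1597 + 0.3256i)|1⟩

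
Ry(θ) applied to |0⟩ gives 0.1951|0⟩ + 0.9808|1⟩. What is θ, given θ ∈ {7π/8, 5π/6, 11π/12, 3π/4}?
7π/8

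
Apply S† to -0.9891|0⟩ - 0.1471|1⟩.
-0.9891|0⟩ + 0.1471i|1⟩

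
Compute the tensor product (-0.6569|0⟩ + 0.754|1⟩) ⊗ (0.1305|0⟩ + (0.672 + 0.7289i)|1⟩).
-0.08573|00⟩ + (-0.4414 - 0.4788i)|01⟩ + 0.0984|10⟩ + (0.5067 + 0.5496i)|11⟩

amp(|b₁b₂…⟩) = product of the factor amplitudes for bits b₁, b₂, …; only kets whose every factor amplitude is nonzero survive.
|00⟩: (-0.6569)(0.1305) = -0.08573
|01⟩: (-0.6569)(0.672 + 0.7289i) = (-0.4414 - 0.4788i)
|10⟩: (0.754)(0.1305) = 0.0984
|11⟩: (0.754)(0.672 + 0.7289i) = (0.5067 + 0.5496i)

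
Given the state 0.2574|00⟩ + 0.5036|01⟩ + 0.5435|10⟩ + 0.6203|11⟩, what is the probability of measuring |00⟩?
0.06625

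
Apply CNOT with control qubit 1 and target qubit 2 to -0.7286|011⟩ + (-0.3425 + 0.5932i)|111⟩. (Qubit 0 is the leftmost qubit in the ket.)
-0.7286|010⟩ + (-0.3425 + 0.5932i)|110⟩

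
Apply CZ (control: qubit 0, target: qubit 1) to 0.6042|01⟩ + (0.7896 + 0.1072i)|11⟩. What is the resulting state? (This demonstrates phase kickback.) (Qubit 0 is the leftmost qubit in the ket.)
0.6042|01⟩ + (-0.7896 - 0.1072i)|11⟩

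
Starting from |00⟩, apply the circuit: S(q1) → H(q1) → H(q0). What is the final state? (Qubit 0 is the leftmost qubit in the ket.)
1/2|00⟩ + 1/2|01⟩ + 1/2|10⟩ + 1/2|11⟩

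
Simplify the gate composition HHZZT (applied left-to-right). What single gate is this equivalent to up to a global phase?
T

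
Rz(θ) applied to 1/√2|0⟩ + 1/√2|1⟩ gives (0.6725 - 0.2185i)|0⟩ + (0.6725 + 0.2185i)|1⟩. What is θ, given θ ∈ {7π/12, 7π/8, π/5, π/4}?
π/5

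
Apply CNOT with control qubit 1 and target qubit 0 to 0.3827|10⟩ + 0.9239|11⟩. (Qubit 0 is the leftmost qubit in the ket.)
0.9239|01⟩ + 0.3827|10⟩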